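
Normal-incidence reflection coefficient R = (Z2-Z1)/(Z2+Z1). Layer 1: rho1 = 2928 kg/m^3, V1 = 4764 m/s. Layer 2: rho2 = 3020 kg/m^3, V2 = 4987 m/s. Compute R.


Z1 = 2928 * 4764 = 13948992
Z2 = 3020 * 4987 = 15060740
R = (15060740 - 13948992) / (15060740 + 13948992) = 1111748 / 29009732 = 0.0383

0.0383


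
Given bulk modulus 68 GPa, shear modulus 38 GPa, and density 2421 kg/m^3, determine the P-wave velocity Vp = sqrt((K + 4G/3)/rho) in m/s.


First compute the effective modulus:
K + 4G/3 = 68e9 + 4*38e9/3 = 118666666666.67 Pa
Then divide by density:
118666666666.67 / 2421 = 49015558.3092 Pa/(kg/m^3)
Take the square root:
Vp = sqrt(49015558.3092) = 7001.11 m/s

7001.11


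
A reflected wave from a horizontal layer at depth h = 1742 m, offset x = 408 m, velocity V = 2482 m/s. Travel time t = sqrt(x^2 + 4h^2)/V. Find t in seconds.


x^2 + 4h^2 = 408^2 + 4*1742^2 = 166464 + 12138256 = 12304720
sqrt(12304720) = 3507.8084
t = 3507.8084 / 2482 = 1.4133 s

1.4133


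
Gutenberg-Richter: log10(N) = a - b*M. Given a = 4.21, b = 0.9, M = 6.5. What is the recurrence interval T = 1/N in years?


log10(N) = 4.21 - 0.9*6.5 = -1.64
N = 10^-1.64 = 0.022909
T = 1/N = 1/0.022909 = 43.6516 years

43.6516


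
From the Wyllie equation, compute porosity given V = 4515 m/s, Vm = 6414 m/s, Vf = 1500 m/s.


1/V - 1/Vm = 1/4515 - 1/6414 = 6.557e-05
1/Vf - 1/Vm = 1/1500 - 1/6414 = 0.00051076
phi = 6.557e-05 / 0.00051076 = 0.1284

0.1284


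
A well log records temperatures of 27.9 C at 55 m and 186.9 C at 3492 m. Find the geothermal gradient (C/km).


dT = 186.9 - 27.9 = 159.0 C
dz = 3492 - 55 = 3437 m
gradient = dT/dz * 1000 = 159.0/3437 * 1000 = 46.2613 C/km

46.2613


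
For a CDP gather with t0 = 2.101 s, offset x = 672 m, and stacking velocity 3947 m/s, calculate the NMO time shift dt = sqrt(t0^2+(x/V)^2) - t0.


x/Vnmo = 672/3947 = 0.170256
(x/Vnmo)^2 = 0.028987
t0^2 = 4.414201
sqrt(4.414201 + 0.028987) = 2.107887
dt = 2.107887 - 2.101 = 0.006887

0.006887


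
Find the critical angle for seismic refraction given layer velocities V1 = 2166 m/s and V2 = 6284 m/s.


V1/V2 = 2166/6284 = 0.344685
theta_c = arcsin(0.344685) = 20.1626 degrees

20.1626


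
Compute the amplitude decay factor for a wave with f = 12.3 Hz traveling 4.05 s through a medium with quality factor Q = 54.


pi*f*t/Q = pi*12.3*4.05/54 = 2.898119
A/A0 = exp(-2.898119) = 0.055127

0.055127


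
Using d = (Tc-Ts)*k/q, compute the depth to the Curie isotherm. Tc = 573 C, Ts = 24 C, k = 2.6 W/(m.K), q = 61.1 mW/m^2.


T_Curie - T_surf = 573 - 24 = 549 C
Convert q to W/m^2: 61.1 mW/m^2 = 0.0611 W/m^2
d = 549 * 2.6 / 0.0611 = 23361.7 m

23361.7


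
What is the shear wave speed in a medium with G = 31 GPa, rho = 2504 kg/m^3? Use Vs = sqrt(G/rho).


Convert G to Pa: G = 31e9 Pa
Compute G/rho = 31e9 / 2504 = 12380191.6933
Vs = sqrt(12380191.6933) = 3518.55 m/s

3518.55


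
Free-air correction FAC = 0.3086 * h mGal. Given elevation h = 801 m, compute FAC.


FAC = 0.3086 * h
= 0.3086 * 801
= 247.1886 mGal

247.1886


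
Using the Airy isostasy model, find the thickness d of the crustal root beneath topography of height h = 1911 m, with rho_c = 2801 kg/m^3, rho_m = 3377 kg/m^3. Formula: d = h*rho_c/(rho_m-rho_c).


rho_m - rho_c = 3377 - 2801 = 576
d = 1911 * 2801 / 576
= 5352711 / 576
= 9292.9 m

9292.9


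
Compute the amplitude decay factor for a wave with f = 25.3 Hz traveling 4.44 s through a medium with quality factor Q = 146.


pi*f*t/Q = pi*25.3*4.44/146 = 2.417133
A/A0 = exp(-2.417133) = 0.089177

0.089177


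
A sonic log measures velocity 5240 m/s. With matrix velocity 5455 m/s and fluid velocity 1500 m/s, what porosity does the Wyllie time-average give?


1/V - 1/Vm = 1/5240 - 1/5455 = 7.52e-06
1/Vf - 1/Vm = 1/1500 - 1/5455 = 0.00048335
phi = 7.52e-06 / 0.00048335 = 0.0156

0.0156


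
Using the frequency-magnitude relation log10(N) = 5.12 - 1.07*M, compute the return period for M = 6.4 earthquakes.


log10(N) = 5.12 - 1.07*6.4 = -1.728
N = 10^-1.728 = 0.018707
T = 1/N = 1/0.018707 = 53.4564 years

53.4564


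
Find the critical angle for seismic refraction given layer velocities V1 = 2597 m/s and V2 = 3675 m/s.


V1/V2 = 2597/3675 = 0.706667
theta_c = arcsin(0.706667) = 44.9643 degrees

44.9643


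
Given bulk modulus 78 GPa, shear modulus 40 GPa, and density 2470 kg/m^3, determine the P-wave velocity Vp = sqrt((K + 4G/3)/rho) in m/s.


First compute the effective modulus:
K + 4G/3 = 78e9 + 4*40e9/3 = 131333333333.33 Pa
Then divide by density:
131333333333.33 / 2470 = 53171390.0135 Pa/(kg/m^3)
Take the square root:
Vp = sqrt(53171390.0135) = 7291.87 m/s

7291.87


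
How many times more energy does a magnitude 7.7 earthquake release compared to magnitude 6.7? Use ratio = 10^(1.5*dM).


M2 - M1 = 7.7 - 6.7 = 1.0
1.5 * 1.0 = 1.5
ratio = 10^1.5 = 31.62

31.62


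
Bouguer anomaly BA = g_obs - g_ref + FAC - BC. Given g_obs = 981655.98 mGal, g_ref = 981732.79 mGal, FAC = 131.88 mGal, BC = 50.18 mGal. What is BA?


BA = g_obs - g_ref + FAC - BC
= 981655.98 - 981732.79 + 131.88 - 50.18
= 4.89 mGal

4.89


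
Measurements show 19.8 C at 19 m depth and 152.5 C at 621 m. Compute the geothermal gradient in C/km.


dT = 152.5 - 19.8 = 132.7 C
dz = 621 - 19 = 602 m
gradient = dT/dz * 1000 = 132.7/602 * 1000 = 220.4319 C/km

220.4319


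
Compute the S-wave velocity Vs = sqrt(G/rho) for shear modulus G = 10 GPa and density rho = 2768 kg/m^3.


Convert G to Pa: G = 10e9 Pa
Compute G/rho = 10e9 / 2768 = 3612716.763
Vs = sqrt(3612716.763) = 1900.71 m/s

1900.71


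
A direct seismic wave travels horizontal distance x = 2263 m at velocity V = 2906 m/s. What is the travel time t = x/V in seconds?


t = x / V
= 2263 / 2906
= 0.7787 s

0.7787


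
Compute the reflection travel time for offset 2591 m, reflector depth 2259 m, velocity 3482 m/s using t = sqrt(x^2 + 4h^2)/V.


x^2 + 4h^2 = 2591^2 + 4*2259^2 = 6713281 + 20412324 = 27125605
sqrt(27125605) = 5208.2247
t = 5208.2247 / 3482 = 1.4958 s

1.4958


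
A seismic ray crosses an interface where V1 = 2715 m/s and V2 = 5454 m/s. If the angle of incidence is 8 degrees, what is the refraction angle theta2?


sin(theta1) = sin(8 deg) = 0.139173
sin(theta2) = V2/V1 * sin(theta1) = 5454/2715 * 0.139173 = 0.279576
theta2 = arcsin(0.279576) = 16.2349 degrees

16.2349


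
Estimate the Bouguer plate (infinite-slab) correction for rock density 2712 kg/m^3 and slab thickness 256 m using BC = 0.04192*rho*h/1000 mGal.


BC = 0.04192 * rho * h / 1000
= 0.04192 * 2712 * 256 / 1000
= 29.1039 mGal

29.1039


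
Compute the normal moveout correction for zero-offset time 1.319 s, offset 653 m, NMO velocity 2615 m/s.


x/Vnmo = 653/2615 = 0.249713
(x/Vnmo)^2 = 0.062357
t0^2 = 1.739761
sqrt(1.739761 + 0.062357) = 1.34243
dt = 1.34243 - 1.319 = 0.02343

0.02343


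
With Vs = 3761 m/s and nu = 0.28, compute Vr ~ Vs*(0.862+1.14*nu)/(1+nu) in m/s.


Numerator factor = 0.862 + 1.14*0.28 = 1.1812
Denominator = 1 + 0.28 = 1.28
Vr = 3761 * 1.1812 / 1.28 = 3470.7 m/s

3470.7


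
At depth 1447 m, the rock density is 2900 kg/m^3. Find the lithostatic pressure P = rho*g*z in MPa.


P = rho * g * z / 1e6
= 2900 * 9.81 * 1447 / 1e6
= 41165703.0 / 1e6
= 41.1657 MPa

41.1657


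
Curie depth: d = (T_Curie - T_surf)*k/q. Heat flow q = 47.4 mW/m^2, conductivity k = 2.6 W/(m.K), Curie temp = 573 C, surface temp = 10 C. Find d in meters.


T_Curie - T_surf = 573 - 10 = 563 C
Convert q to W/m^2: 47.4 mW/m^2 = 0.0474 W/m^2
d = 563 * 2.6 / 0.0474 = 30881.86 m

30881.86


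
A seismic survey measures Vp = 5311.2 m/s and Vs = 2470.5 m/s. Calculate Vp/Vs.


Vp/Vs = 5311.2 / 2470.5
= 2.1498

2.1498


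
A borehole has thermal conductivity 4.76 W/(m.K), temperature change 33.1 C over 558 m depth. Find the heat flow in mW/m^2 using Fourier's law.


q = k * dT / dz * 1000
= 4.76 * 33.1 / 558 * 1000
= 0.282358 * 1000
= 282.3584 mW/m^2

282.3584


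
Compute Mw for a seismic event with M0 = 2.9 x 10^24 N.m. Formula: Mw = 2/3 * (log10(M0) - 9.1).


log10(M0) = log10(2.9 x 10^24) = 24.4624
Mw = 2/3 * (24.4624 - 9.1)
= 2/3 * 15.3624
= 10.24

10.24


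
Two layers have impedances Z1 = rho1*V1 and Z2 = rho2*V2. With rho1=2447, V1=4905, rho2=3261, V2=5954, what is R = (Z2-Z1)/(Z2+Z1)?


Z1 = 2447 * 4905 = 12002535
Z2 = 3261 * 5954 = 19415994
R = (19415994 - 12002535) / (19415994 + 12002535) = 7413459 / 31418529 = 0.236

0.236


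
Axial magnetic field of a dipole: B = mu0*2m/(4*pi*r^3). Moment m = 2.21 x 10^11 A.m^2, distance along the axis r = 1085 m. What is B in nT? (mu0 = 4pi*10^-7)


m = 2.21 x 10^11 = 221000000000 A.m^2
2m = 442000000000 A.m^2
r^3 = 1085^3 = 1277289125
B = (4pi*10^-7) * 442000000000 / (4*pi * 1277289125) * 1e9
= 555433.581155 / 16050888526.44 * 1e9
= 34604.538 nT

34604.538


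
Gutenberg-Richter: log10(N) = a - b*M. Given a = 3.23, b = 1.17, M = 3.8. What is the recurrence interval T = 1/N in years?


log10(N) = 3.23 - 1.17*3.8 = -1.216
N = 10^-1.216 = 0.060814
T = 1/N = 1/0.060814 = 16.4437 years

16.4437


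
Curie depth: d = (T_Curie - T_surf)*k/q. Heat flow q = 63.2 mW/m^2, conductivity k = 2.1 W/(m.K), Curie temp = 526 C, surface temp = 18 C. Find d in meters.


T_Curie - T_surf = 526 - 18 = 508 C
Convert q to W/m^2: 63.2 mW/m^2 = 0.0632 W/m^2
d = 508 * 2.1 / 0.0632 = 16879.75 m

16879.75


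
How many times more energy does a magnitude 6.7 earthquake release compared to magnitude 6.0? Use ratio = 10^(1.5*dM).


M2 - M1 = 6.7 - 6.0 = 0.7
1.5 * 0.7 = 1.05
ratio = 10^1.05 = 11.22

11.22


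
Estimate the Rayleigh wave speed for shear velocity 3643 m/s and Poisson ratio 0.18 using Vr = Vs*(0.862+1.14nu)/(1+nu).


Numerator factor = 0.862 + 1.14*0.18 = 1.0672
Denominator = 1 + 0.18 = 1.18
Vr = 3643 * 1.0672 / 1.18 = 3294.75 m/s

3294.75


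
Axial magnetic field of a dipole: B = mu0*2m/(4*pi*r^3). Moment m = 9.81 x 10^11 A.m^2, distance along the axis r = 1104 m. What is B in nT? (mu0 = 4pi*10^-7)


m = 9.81 x 10^11 = 981000000000 A.m^2
2m = 1962000000000 A.m^2
r^3 = 1104^3 = 1345572864
B = (4pi*10^-7) * 1962000000000 / (4*pi * 1345572864) * 1e9
= 2465521.914537 / 16908967297.65 * 1e9
= 145811.5017 nT

145811.5017


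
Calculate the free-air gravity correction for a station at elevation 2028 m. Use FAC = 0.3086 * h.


FAC = 0.3086 * h
= 0.3086 * 2028
= 625.8408 mGal

625.8408


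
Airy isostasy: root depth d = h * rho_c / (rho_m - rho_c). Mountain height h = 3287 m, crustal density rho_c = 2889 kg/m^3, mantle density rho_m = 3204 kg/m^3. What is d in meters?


rho_m - rho_c = 3204 - 2889 = 315
d = 3287 * 2889 / 315
= 9496143 / 315
= 30146.49 m

30146.49


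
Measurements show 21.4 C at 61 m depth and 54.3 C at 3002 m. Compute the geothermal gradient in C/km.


dT = 54.3 - 21.4 = 32.9 C
dz = 3002 - 61 = 2941 m
gradient = dT/dz * 1000 = 32.9/2941 * 1000 = 11.1867 C/km

11.1867


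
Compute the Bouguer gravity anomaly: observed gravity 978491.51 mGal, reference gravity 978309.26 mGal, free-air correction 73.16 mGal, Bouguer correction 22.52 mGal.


BA = g_obs - g_ref + FAC - BC
= 978491.51 - 978309.26 + 73.16 - 22.52
= 232.89 mGal

232.89


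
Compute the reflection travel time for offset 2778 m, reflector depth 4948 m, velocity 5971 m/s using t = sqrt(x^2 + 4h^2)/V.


x^2 + 4h^2 = 2778^2 + 4*4948^2 = 7717284 + 97930816 = 105648100
sqrt(105648100) = 10278.5262
t = 10278.5262 / 5971 = 1.7214 s

1.7214


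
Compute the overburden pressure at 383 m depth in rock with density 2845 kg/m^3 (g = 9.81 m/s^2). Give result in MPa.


P = rho * g * z / 1e6
= 2845 * 9.81 * 383 / 1e6
= 10689319.35 / 1e6
= 10.6893 MPa

10.6893


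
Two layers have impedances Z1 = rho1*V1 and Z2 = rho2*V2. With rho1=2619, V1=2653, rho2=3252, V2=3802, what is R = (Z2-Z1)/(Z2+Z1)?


Z1 = 2619 * 2653 = 6948207
Z2 = 3252 * 3802 = 12364104
R = (12364104 - 6948207) / (12364104 + 6948207) = 5415897 / 19312311 = 0.2804

0.2804


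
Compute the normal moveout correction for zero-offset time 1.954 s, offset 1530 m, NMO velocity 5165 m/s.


x/Vnmo = 1530/5165 = 0.296225
(x/Vnmo)^2 = 0.087749
t0^2 = 3.818116
sqrt(3.818116 + 0.087749) = 1.976326
dt = 1.976326 - 1.954 = 0.022326

0.022326


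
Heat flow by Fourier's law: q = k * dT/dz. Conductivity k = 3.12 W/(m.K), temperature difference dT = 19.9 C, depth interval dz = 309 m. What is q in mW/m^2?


q = k * dT / dz * 1000
= 3.12 * 19.9 / 309 * 1000
= 0.200932 * 1000
= 200.932 mW/m^2

200.932


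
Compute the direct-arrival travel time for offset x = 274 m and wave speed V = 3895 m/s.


t = x / V
= 274 / 3895
= 0.0703 s

0.0703


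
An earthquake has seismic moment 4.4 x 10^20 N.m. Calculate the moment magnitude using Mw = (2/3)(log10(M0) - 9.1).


log10(M0) = log10(4.4 x 10^20) = 20.6435
Mw = 2/3 * (20.6435 - 9.1)
= 2/3 * 11.5435
= 7.7

7.7


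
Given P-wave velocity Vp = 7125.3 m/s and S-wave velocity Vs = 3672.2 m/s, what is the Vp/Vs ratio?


Vp/Vs = 7125.3 / 3672.2
= 1.9403

1.9403


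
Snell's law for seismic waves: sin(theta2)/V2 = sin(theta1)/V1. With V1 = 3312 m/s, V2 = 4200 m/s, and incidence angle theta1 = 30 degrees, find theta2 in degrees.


sin(theta1) = sin(30 deg) = 0.5
sin(theta2) = V2/V1 * sin(theta1) = 4200/3312 * 0.5 = 0.634058
theta2 = arcsin(0.634058) = 39.3502 degrees

39.3502


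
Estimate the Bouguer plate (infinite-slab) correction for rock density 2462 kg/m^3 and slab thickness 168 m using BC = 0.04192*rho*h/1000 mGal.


BC = 0.04192 * rho * h / 1000
= 0.04192 * 2462 * 168 / 1000
= 17.3388 mGal

17.3388


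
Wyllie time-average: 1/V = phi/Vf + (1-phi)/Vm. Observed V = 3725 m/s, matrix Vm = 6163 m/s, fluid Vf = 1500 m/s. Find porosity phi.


1/V - 1/Vm = 1/3725 - 1/6163 = 0.0001062
1/Vf - 1/Vm = 1/1500 - 1/6163 = 0.00050441
phi = 0.0001062 / 0.00050441 = 0.2105

0.2105


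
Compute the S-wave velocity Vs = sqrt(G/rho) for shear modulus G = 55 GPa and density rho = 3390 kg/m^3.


Convert G to Pa: G = 55e9 Pa
Compute G/rho = 55e9 / 3390 = 16224188.7906
Vs = sqrt(16224188.7906) = 4027.93 m/s

4027.93


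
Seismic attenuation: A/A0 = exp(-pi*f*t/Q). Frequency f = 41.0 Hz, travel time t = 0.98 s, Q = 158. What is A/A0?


pi*f*t/Q = pi*41.0*0.98/158 = 0.798919
A/A0 = exp(-0.798919) = 0.449815

0.449815


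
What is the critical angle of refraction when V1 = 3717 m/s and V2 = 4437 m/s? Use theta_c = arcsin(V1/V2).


V1/V2 = 3717/4437 = 0.837728
theta_c = arcsin(0.837728) = 56.901 degrees

56.901


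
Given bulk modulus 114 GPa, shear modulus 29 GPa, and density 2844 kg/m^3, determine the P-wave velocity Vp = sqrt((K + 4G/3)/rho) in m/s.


First compute the effective modulus:
K + 4G/3 = 114e9 + 4*29e9/3 = 152666666666.67 Pa
Then divide by density:
152666666666.67 / 2844 = 53680262.541 Pa/(kg/m^3)
Take the square root:
Vp = sqrt(53680262.541) = 7326.68 m/s

7326.68


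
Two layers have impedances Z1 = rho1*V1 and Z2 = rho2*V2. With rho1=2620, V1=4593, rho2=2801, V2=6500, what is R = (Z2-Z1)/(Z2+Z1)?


Z1 = 2620 * 4593 = 12033660
Z2 = 2801 * 6500 = 18206500
R = (18206500 - 12033660) / (18206500 + 12033660) = 6172840 / 30240160 = 0.2041

0.2041


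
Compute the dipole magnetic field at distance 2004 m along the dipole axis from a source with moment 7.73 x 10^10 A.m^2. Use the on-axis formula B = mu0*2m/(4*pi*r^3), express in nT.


m = 7.73 x 10^10 = 77300000000 A.m^2
2m = 154600000000 A.m^2
r^3 = 2004^3 = 8048096064
B = (4pi*10^-7) * 154600000000 / (4*pi * 8048096064) * 1e9
= 194276.089698 / 101135357880.19 * 1e9
= 1920.9512 nT

1920.9512


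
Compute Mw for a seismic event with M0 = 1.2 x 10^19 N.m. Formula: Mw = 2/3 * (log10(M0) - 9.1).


log10(M0) = log10(1.2 x 10^19) = 19.0792
Mw = 2/3 * (19.0792 - 9.1)
= 2/3 * 9.9792
= 6.65

6.65


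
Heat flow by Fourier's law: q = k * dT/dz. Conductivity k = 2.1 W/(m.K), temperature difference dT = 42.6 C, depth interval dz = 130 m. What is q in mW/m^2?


q = k * dT / dz * 1000
= 2.1 * 42.6 / 130 * 1000
= 0.688154 * 1000
= 688.1538 mW/m^2

688.1538


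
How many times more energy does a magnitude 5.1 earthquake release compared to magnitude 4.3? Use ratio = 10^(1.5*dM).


M2 - M1 = 5.1 - 4.3 = 0.8
1.5 * 0.8 = 1.2
ratio = 10^1.2 = 15.85

15.85


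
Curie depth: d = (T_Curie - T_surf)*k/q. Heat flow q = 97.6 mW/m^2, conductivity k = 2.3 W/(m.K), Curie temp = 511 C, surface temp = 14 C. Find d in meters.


T_Curie - T_surf = 511 - 14 = 497 C
Convert q to W/m^2: 97.6 mW/m^2 = 0.0976 W/m^2
d = 497 * 2.3 / 0.0976 = 11712.09 m

11712.09


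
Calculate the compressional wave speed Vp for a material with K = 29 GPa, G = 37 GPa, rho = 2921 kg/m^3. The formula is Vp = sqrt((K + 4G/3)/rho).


First compute the effective modulus:
K + 4G/3 = 29e9 + 4*37e9/3 = 78333333333.33 Pa
Then divide by density:
78333333333.33 / 2921 = 26817300.0114 Pa/(kg/m^3)
Take the square root:
Vp = sqrt(26817300.0114) = 5178.54 m/s

5178.54


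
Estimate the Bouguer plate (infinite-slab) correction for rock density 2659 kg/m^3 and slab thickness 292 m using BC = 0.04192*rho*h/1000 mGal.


BC = 0.04192 * rho * h / 1000
= 0.04192 * 2659 * 292 / 1000
= 32.5479 mGal

32.5479


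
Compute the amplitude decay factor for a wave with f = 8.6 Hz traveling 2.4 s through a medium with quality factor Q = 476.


pi*f*t/Q = pi*8.6*2.4/476 = 0.136224
A/A0 = exp(-0.136224) = 0.872647

0.872647


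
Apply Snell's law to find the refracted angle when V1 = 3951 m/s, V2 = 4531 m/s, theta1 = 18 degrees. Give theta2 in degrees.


sin(theta1) = sin(18 deg) = 0.309017
sin(theta2) = V2/V1 * sin(theta1) = 4531/3951 * 0.309017 = 0.35438
theta2 = arcsin(0.35438) = 20.7555 degrees

20.7555


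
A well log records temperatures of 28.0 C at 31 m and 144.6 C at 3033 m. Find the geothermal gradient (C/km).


dT = 144.6 - 28.0 = 116.6 C
dz = 3033 - 31 = 3002 m
gradient = dT/dz * 1000 = 116.6/3002 * 1000 = 38.8408 C/km

38.8408


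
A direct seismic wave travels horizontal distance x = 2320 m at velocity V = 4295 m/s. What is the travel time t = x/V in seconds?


t = x / V
= 2320 / 4295
= 0.5402 s

0.5402


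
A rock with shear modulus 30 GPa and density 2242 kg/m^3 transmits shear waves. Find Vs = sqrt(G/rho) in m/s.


Convert G to Pa: G = 30e9 Pa
Compute G/rho = 30e9 / 2242 = 13380909.9019
Vs = sqrt(13380909.9019) = 3657.99 m/s

3657.99


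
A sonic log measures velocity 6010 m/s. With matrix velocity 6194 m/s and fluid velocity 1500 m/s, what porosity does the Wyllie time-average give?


1/V - 1/Vm = 1/6010 - 1/6194 = 4.94e-06
1/Vf - 1/Vm = 1/1500 - 1/6194 = 0.00050522
phi = 4.94e-06 / 0.00050522 = 0.0098

0.0098


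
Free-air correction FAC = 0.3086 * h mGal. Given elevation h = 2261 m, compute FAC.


FAC = 0.3086 * h
= 0.3086 * 2261
= 697.7446 mGal

697.7446


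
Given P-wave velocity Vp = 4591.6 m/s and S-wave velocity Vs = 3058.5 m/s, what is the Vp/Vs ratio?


Vp/Vs = 4591.6 / 3058.5
= 1.5013

1.5013


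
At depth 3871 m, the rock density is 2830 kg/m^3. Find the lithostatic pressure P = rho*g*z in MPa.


P = rho * g * z / 1e6
= 2830 * 9.81 * 3871 / 1e6
= 107467863.3 / 1e6
= 107.4679 MPa

107.4679


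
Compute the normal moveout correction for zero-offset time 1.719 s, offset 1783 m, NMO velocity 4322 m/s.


x/Vnmo = 1783/4322 = 0.41254
(x/Vnmo)^2 = 0.17019
t0^2 = 2.954961
sqrt(2.954961 + 0.17019) = 1.76781
dt = 1.76781 - 1.719 = 0.04881

0.04881


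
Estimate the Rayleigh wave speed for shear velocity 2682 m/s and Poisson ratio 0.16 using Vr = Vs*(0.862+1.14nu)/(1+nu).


Numerator factor = 0.862 + 1.14*0.16 = 1.0444
Denominator = 1 + 0.16 = 1.16
Vr = 2682 * 1.0444 / 1.16 = 2414.72 m/s

2414.72


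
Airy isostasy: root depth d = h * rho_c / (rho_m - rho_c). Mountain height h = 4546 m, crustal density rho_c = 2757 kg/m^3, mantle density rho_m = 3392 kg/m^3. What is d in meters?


rho_m - rho_c = 3392 - 2757 = 635
d = 4546 * 2757 / 635
= 12533322 / 635
= 19737.51 m

19737.51


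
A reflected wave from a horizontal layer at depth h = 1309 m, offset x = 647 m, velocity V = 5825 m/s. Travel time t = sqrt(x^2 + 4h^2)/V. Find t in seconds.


x^2 + 4h^2 = 647^2 + 4*1309^2 = 418609 + 6853924 = 7272533
sqrt(7272533) = 2696.7634
t = 2696.7634 / 5825 = 0.463 s

0.463


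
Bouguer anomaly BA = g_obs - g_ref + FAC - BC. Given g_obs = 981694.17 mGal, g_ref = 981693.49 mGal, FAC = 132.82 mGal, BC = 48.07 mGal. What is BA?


BA = g_obs - g_ref + FAC - BC
= 981694.17 - 981693.49 + 132.82 - 48.07
= 85.43 mGal

85.43


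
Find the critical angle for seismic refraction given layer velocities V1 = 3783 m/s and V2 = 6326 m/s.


V1/V2 = 3783/6326 = 0.598008
theta_c = arcsin(0.598008) = 36.7274 degrees

36.7274


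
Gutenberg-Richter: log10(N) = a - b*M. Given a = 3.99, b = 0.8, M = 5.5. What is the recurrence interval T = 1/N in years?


log10(N) = 3.99 - 0.8*5.5 = -0.41
N = 10^-0.41 = 0.389045
T = 1/N = 1/0.389045 = 2.5704 years

2.5704


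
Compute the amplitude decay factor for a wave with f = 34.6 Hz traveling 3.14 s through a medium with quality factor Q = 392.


pi*f*t/Q = pi*34.6*3.14/392 = 0.870702
A/A0 = exp(-0.870702) = 0.418658

0.418658


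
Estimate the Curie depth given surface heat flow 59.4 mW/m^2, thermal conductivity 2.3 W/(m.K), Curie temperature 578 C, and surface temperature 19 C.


T_Curie - T_surf = 578 - 19 = 559 C
Convert q to W/m^2: 59.4 mW/m^2 = 0.0594 W/m^2
d = 559 * 2.3 / 0.0594 = 21644.78 m

21644.78


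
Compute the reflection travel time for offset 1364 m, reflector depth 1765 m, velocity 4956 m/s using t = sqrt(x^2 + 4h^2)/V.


x^2 + 4h^2 = 1364^2 + 4*1765^2 = 1860496 + 12460900 = 14321396
sqrt(14321396) = 3784.362
t = 3784.362 / 4956 = 0.7636 s

0.7636


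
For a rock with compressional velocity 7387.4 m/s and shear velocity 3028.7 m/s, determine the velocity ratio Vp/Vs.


Vp/Vs = 7387.4 / 3028.7
= 2.4391

2.4391


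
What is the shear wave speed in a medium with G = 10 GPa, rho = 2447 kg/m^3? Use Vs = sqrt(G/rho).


Convert G to Pa: G = 10e9 Pa
Compute G/rho = 10e9 / 2447 = 4086636.698
Vs = sqrt(4086636.698) = 2021.54 m/s

2021.54


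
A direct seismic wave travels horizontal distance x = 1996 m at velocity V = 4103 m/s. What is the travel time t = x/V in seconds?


t = x / V
= 1996 / 4103
= 0.4865 s

0.4865


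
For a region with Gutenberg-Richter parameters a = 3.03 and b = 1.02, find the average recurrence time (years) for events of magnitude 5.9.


log10(N) = 3.03 - 1.02*5.9 = -2.988
N = 10^-2.988 = 0.001028
T = 1/N = 1/0.001028 = 972.7472 years

972.7472


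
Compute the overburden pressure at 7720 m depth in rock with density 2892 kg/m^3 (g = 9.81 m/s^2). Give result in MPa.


P = rho * g * z / 1e6
= 2892 * 9.81 * 7720 / 1e6
= 219020414.4 / 1e6
= 219.0204 MPa

219.0204


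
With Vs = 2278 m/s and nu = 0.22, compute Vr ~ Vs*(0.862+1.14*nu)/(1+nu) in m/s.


Numerator factor = 0.862 + 1.14*0.22 = 1.1128
Denominator = 1 + 0.22 = 1.22
Vr = 2278 * 1.1128 / 1.22 = 2077.83 m/s

2077.83


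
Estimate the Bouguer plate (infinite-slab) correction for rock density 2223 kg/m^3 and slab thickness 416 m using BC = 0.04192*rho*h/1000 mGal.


BC = 0.04192 * rho * h / 1000
= 0.04192 * 2223 * 416 / 1000
= 38.7663 mGal

38.7663


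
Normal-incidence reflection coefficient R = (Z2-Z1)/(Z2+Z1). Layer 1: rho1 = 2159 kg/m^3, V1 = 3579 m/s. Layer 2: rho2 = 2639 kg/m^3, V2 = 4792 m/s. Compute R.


Z1 = 2159 * 3579 = 7727061
Z2 = 2639 * 4792 = 12646088
R = (12646088 - 7727061) / (12646088 + 7727061) = 4919027 / 20373149 = 0.2414

0.2414


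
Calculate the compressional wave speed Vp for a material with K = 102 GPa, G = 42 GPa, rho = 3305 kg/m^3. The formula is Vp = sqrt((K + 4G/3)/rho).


First compute the effective modulus:
K + 4G/3 = 102e9 + 4*42e9/3 = 158000000000.0 Pa
Then divide by density:
158000000000.0 / 3305 = 47806354.0091 Pa/(kg/m^3)
Take the square root:
Vp = sqrt(47806354.0091) = 6914.21 m/s

6914.21


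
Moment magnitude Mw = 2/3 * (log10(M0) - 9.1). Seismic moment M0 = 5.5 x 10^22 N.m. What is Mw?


log10(M0) = log10(5.5 x 10^22) = 22.7404
Mw = 2/3 * (22.7404 - 9.1)
= 2/3 * 13.6404
= 9.09

9.09


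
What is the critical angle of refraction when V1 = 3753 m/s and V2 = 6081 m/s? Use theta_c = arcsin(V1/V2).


V1/V2 = 3753/6081 = 0.617168
theta_c = arcsin(0.617168) = 38.1096 degrees

38.1096


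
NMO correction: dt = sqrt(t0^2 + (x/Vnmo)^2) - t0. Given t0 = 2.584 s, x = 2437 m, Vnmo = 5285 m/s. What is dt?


x/Vnmo = 2437/5285 = 0.461116
(x/Vnmo)^2 = 0.212628
t0^2 = 6.677056
sqrt(6.677056 + 0.212628) = 2.624821
dt = 2.624821 - 2.584 = 0.040821

0.040821


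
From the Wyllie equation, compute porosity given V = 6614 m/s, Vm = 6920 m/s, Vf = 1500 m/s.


1/V - 1/Vm = 1/6614 - 1/6920 = 6.69e-06
1/Vf - 1/Vm = 1/1500 - 1/6920 = 0.00052216
phi = 6.69e-06 / 0.00052216 = 0.0128

0.0128


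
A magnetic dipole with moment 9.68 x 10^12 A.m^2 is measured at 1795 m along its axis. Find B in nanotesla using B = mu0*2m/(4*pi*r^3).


m = 9.68 x 10^12 = 9680000000000 A.m^2
2m = 19360000000000 A.m^2
r^3 = 1795^3 = 5783534875
B = (4pi*10^-7) * 19360000000000 / (4*pi * 5783534875) * 1e9
= 24328493.509399 / 72678042700.32 * 1e9
= 334743.3779 nT

334743.3779


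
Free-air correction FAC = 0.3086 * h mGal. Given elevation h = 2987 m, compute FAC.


FAC = 0.3086 * h
= 0.3086 * 2987
= 921.7882 mGal

921.7882


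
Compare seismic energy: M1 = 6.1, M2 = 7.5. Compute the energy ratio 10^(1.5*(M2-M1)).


M2 - M1 = 7.5 - 6.1 = 1.4
1.5 * 1.4 = 2.1
ratio = 10^2.1 = 125.89

125.89


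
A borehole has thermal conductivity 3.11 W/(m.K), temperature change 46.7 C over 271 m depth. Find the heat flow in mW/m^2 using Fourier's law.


q = k * dT / dz * 1000
= 3.11 * 46.7 / 271 * 1000
= 0.53593 * 1000
= 535.9299 mW/m^2

535.9299


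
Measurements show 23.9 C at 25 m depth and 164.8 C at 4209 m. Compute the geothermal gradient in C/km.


dT = 164.8 - 23.9 = 140.9 C
dz = 4209 - 25 = 4184 m
gradient = dT/dz * 1000 = 140.9/4184 * 1000 = 33.6759 C/km

33.6759


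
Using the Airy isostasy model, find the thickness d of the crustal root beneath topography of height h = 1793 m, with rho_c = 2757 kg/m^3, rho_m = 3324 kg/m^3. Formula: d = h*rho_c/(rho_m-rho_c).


rho_m - rho_c = 3324 - 2757 = 567
d = 1793 * 2757 / 567
= 4943301 / 567
= 8718.34 m

8718.34


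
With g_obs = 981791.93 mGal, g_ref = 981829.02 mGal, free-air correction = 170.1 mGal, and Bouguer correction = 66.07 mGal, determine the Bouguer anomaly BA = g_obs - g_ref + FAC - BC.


BA = g_obs - g_ref + FAC - BC
= 981791.93 - 981829.02 + 170.1 - 66.07
= 66.94 mGal

66.94


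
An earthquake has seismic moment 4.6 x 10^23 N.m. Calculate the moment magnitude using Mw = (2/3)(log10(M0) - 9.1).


log10(M0) = log10(4.6 x 10^23) = 23.6628
Mw = 2/3 * (23.6628 - 9.1)
= 2/3 * 14.5628
= 9.71

9.71


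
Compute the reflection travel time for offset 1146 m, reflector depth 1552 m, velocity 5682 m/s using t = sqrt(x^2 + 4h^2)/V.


x^2 + 4h^2 = 1146^2 + 4*1552^2 = 1313316 + 9634816 = 10948132
sqrt(10948132) = 3308.7962
t = 3308.7962 / 5682 = 0.5823 s

0.5823


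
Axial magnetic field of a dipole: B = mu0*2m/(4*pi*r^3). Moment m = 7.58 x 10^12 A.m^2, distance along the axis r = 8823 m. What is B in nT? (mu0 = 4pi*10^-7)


m = 7.58 x 10^12 = 7580000000000 A.m^2
2m = 15160000000000 A.m^2
r^3 = 8823^3 = 686829337767
B = (4pi*10^-7) * 15160000000000 / (4*pi * 686829337767) * 1e9
= 19050617.851369 / 8630952007195.0 * 1e9
= 2207.2441 nT

2207.2441


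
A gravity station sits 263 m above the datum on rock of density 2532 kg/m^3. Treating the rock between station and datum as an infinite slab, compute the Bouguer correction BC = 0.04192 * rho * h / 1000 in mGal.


BC = 0.04192 * rho * h / 1000
= 0.04192 * 2532 * 263 / 1000
= 27.9152 mGal

27.9152


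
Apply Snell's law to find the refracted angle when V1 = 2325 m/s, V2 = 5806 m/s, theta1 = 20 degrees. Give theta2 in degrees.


sin(theta1) = sin(20 deg) = 0.34202
sin(theta2) = V2/V1 * sin(theta1) = 5806/2325 * 0.34202 = 0.854094
theta2 = arcsin(0.854094) = 58.6598 degrees

58.6598


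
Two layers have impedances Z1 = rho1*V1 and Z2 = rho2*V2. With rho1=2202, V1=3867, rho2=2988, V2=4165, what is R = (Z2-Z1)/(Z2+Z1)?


Z1 = 2202 * 3867 = 8515134
Z2 = 2988 * 4165 = 12445020
R = (12445020 - 8515134) / (12445020 + 8515134) = 3929886 / 20960154 = 0.1875

0.1875


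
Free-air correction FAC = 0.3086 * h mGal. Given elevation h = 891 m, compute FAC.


FAC = 0.3086 * h
= 0.3086 * 891
= 274.9626 mGal

274.9626


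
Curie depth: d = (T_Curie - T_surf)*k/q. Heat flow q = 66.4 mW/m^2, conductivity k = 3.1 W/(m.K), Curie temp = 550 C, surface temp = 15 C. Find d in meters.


T_Curie - T_surf = 550 - 15 = 535 C
Convert q to W/m^2: 66.4 mW/m^2 = 0.0664 W/m^2
d = 535 * 3.1 / 0.0664 = 24977.41 m

24977.41


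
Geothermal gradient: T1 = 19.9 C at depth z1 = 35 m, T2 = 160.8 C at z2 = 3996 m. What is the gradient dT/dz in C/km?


dT = 160.8 - 19.9 = 140.9 C
dz = 3996 - 35 = 3961 m
gradient = dT/dz * 1000 = 140.9/3961 * 1000 = 35.5718 C/km

35.5718


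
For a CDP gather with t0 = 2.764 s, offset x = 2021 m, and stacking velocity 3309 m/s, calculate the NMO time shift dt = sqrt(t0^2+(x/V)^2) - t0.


x/Vnmo = 2021/3309 = 0.610759
(x/Vnmo)^2 = 0.373026
t0^2 = 7.639696
sqrt(7.639696 + 0.373026) = 2.830675
dt = 2.830675 - 2.764 = 0.066675

0.066675


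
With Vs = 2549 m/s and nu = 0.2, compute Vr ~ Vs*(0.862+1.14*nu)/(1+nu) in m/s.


Numerator factor = 0.862 + 1.14*0.2 = 1.09
Denominator = 1 + 0.2 = 1.2
Vr = 2549 * 1.09 / 1.2 = 2315.34 m/s

2315.34


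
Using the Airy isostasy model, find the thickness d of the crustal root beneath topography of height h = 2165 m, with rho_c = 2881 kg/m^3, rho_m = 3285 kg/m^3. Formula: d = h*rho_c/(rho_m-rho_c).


rho_m - rho_c = 3285 - 2881 = 404
d = 2165 * 2881 / 404
= 6237365 / 404
= 15439.02 m

15439.02


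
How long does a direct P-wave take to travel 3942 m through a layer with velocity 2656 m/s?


t = x / V
= 3942 / 2656
= 1.4842 s

1.4842


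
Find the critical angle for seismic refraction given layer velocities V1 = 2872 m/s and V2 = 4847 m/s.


V1/V2 = 2872/4847 = 0.592531
theta_c = arcsin(0.592531) = 36.3369 degrees

36.3369


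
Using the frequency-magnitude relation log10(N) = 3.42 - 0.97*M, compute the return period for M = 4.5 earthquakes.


log10(N) = 3.42 - 0.97*4.5 = -0.945
N = 10^-0.945 = 0.113501
T = 1/N = 1/0.113501 = 8.8105 years

8.8105


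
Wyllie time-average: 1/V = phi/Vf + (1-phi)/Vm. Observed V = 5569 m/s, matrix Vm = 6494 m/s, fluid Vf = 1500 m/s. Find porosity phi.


1/V - 1/Vm = 1/5569 - 1/6494 = 2.558e-05
1/Vf - 1/Vm = 1/1500 - 1/6494 = 0.00051268
phi = 2.558e-05 / 0.00051268 = 0.0499

0.0499


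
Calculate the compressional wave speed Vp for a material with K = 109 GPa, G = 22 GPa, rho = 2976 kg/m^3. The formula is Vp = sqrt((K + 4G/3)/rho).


First compute the effective modulus:
K + 4G/3 = 109e9 + 4*22e9/3 = 138333333333.33 Pa
Then divide by density:
138333333333.33 / 2976 = 46482974.9104 Pa/(kg/m^3)
Take the square root:
Vp = sqrt(46482974.9104) = 6817.84 m/s

6817.84


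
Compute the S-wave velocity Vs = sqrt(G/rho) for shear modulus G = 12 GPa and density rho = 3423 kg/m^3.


Convert G to Pa: G = 12e9 Pa
Compute G/rho = 12e9 / 3423 = 3505696.7572
Vs = sqrt(3505696.7572) = 1872.35 m/s

1872.35


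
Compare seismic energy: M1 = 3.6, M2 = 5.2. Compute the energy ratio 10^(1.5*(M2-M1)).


M2 - M1 = 5.2 - 3.6 = 1.6
1.5 * 1.6 = 2.4
ratio = 10^2.4 = 251.19

251.19


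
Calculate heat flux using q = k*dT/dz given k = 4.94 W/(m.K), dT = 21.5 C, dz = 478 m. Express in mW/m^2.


q = k * dT / dz * 1000
= 4.94 * 21.5 / 478 * 1000
= 0.222197 * 1000
= 222.1967 mW/m^2

222.1967


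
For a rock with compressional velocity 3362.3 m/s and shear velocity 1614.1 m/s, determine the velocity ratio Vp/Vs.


Vp/Vs = 3362.3 / 1614.1
= 2.0831

2.0831


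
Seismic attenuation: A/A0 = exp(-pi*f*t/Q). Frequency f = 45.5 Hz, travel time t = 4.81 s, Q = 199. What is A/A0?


pi*f*t/Q = pi*45.5*4.81/199 = 3.455042
A/A0 = exp(-3.455042) = 0.031586

0.031586


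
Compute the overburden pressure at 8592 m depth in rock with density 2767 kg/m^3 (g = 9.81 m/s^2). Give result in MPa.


P = rho * g * z / 1e6
= 2767 * 9.81 * 8592 / 1e6
= 233223567.84 / 1e6
= 233.2236 MPa

233.2236


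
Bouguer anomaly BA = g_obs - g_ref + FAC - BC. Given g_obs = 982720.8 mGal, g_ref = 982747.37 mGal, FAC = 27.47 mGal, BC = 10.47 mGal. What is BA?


BA = g_obs - g_ref + FAC - BC
= 982720.8 - 982747.37 + 27.47 - 10.47
= -9.57 mGal

-9.57


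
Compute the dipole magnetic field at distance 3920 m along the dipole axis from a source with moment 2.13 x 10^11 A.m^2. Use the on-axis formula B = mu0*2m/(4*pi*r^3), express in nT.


m = 2.13 x 10^11 = 213000000000 A.m^2
2m = 426000000000 A.m^2
r^3 = 3920^3 = 60236288000
B = (4pi*10^-7) * 426000000000 / (4*pi * 60236288000) * 1e9
= 535327.388172 / 756951519441.28 * 1e9
= 707.2149 nT

707.2149


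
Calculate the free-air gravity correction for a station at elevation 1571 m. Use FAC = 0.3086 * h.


FAC = 0.3086 * h
= 0.3086 * 1571
= 484.8106 mGal

484.8106


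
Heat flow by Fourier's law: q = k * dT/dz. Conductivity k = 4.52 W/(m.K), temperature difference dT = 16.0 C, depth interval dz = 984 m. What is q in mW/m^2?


q = k * dT / dz * 1000
= 4.52 * 16.0 / 984 * 1000
= 0.073496 * 1000
= 73.4959 mW/m^2

73.4959


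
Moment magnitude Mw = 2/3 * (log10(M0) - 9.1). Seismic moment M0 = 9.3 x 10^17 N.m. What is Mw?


log10(M0) = log10(9.3 x 10^17) = 17.9685
Mw = 2/3 * (17.9685 - 9.1)
= 2/3 * 8.8685
= 5.91

5.91


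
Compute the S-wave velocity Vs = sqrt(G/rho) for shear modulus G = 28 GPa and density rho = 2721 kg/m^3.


Convert G to Pa: G = 28e9 Pa
Compute G/rho = 28e9 / 2721 = 10290334.4359
Vs = sqrt(10290334.4359) = 3207.86 m/s

3207.86


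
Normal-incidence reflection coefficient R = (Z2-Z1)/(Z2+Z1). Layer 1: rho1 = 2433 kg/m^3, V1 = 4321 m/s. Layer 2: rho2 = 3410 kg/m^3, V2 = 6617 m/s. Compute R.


Z1 = 2433 * 4321 = 10512993
Z2 = 3410 * 6617 = 22563970
R = (22563970 - 10512993) / (22563970 + 10512993) = 12050977 / 33076963 = 0.3643

0.3643


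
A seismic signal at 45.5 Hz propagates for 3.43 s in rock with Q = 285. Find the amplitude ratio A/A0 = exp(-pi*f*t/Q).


pi*f*t/Q = pi*45.5*3.43/285 = 1.720325
A/A0 = exp(-1.720325) = 0.179008

0.179008


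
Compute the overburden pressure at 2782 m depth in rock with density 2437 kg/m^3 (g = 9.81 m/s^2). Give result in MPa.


P = rho * g * z / 1e6
= 2437 * 9.81 * 2782 / 1e6
= 66509190.54 / 1e6
= 66.5092 MPa

66.5092


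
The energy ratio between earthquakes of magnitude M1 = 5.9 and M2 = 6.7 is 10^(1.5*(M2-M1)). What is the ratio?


M2 - M1 = 6.7 - 5.9 = 0.8
1.5 * 0.8 = 1.2
ratio = 10^1.2 = 15.85

15.85


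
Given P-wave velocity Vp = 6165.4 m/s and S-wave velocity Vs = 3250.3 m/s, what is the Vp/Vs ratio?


Vp/Vs = 6165.4 / 3250.3
= 1.8969

1.8969


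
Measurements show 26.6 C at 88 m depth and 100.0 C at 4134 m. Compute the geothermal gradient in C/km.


dT = 100.0 - 26.6 = 73.4 C
dz = 4134 - 88 = 4046 m
gradient = dT/dz * 1000 = 73.4/4046 * 1000 = 18.1414 C/km

18.1414


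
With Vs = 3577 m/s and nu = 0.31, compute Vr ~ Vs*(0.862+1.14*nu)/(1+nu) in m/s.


Numerator factor = 0.862 + 1.14*0.31 = 1.2154
Denominator = 1 + 0.31 = 1.31
Vr = 3577 * 1.2154 / 1.31 = 3318.69 m/s

3318.69


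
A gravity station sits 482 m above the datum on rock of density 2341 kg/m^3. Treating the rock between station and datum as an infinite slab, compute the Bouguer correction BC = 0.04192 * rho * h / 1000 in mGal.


BC = 0.04192 * rho * h / 1000
= 0.04192 * 2341 * 482 / 1000
= 47.3009 mGal

47.3009


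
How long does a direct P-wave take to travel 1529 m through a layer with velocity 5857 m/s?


t = x / V
= 1529 / 5857
= 0.2611 s

0.2611


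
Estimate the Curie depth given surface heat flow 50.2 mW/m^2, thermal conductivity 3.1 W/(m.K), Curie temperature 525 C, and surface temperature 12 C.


T_Curie - T_surf = 525 - 12 = 513 C
Convert q to W/m^2: 50.2 mW/m^2 = 0.0502 W/m^2
d = 513 * 3.1 / 0.0502 = 31679.28 m

31679.28


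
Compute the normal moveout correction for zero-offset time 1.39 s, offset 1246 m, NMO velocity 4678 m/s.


x/Vnmo = 1246/4678 = 0.266353
(x/Vnmo)^2 = 0.070944
t0^2 = 1.9321
sqrt(1.9321 + 0.070944) = 1.415289
dt = 1.415289 - 1.39 = 0.025289

0.025289


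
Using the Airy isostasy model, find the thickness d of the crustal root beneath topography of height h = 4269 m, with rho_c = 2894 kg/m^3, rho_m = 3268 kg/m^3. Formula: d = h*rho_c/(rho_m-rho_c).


rho_m - rho_c = 3268 - 2894 = 374
d = 4269 * 2894 / 374
= 12354486 / 374
= 33033.39 m

33033.39


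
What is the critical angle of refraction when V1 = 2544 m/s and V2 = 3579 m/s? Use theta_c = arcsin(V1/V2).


V1/V2 = 2544/3579 = 0.710813
theta_c = arcsin(0.710813) = 45.3011 degrees

45.3011


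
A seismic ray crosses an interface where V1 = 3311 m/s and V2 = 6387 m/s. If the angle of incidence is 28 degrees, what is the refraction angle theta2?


sin(theta1) = sin(28 deg) = 0.469472
sin(theta2) = V2/V1 * sin(theta1) = 6387/3311 * 0.469472 = 0.905622
theta2 = arcsin(0.905622) = 64.9072 degrees

64.9072


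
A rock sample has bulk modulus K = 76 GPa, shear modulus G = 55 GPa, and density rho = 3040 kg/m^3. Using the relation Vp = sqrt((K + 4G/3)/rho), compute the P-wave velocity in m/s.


First compute the effective modulus:
K + 4G/3 = 76e9 + 4*55e9/3 = 149333333333.33 Pa
Then divide by density:
149333333333.33 / 3040 = 49122807.0175 Pa/(kg/m^3)
Take the square root:
Vp = sqrt(49122807.0175) = 7008.77 m/s

7008.77


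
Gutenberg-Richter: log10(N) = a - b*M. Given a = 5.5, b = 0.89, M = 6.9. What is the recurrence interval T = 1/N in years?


log10(N) = 5.5 - 0.89*6.9 = -0.641
N = 10^-0.641 = 0.22856
T = 1/N = 1/0.22856 = 4.3752 years

4.3752


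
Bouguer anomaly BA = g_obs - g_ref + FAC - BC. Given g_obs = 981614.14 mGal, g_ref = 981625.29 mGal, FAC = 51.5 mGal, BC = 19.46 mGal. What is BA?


BA = g_obs - g_ref + FAC - BC
= 981614.14 - 981625.29 + 51.5 - 19.46
= 20.89 mGal

20.89


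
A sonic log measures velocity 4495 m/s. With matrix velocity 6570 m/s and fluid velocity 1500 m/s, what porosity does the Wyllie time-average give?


1/V - 1/Vm = 1/4495 - 1/6570 = 7.026e-05
1/Vf - 1/Vm = 1/1500 - 1/6570 = 0.00051446
phi = 7.026e-05 / 0.00051446 = 0.1366

0.1366


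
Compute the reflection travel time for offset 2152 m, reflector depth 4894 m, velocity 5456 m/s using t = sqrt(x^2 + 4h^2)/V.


x^2 + 4h^2 = 2152^2 + 4*4894^2 = 4631104 + 95804944 = 100436048
sqrt(100436048) = 10021.7787
t = 10021.7787 / 5456 = 1.8368 s

1.8368


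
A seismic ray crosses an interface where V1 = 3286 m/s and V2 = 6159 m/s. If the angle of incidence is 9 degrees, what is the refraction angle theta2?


sin(theta1) = sin(9 deg) = 0.156434
sin(theta2) = V2/V1 * sin(theta1) = 6159/3286 * 0.156434 = 0.293208
theta2 = arcsin(0.293208) = 17.0501 degrees

17.0501


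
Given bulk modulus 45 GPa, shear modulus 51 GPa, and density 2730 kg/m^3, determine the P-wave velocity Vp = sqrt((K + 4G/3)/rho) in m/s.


First compute the effective modulus:
K + 4G/3 = 45e9 + 4*51e9/3 = 113000000000.0 Pa
Then divide by density:
113000000000.0 / 2730 = 41391941.3919 Pa/(kg/m^3)
Take the square root:
Vp = sqrt(41391941.3919) = 6433.66 m/s

6433.66


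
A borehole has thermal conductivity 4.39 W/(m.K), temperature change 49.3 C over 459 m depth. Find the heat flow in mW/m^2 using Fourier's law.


q = k * dT / dz * 1000
= 4.39 * 49.3 / 459 * 1000
= 0.471519 * 1000
= 471.5185 mW/m^2

471.5185
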